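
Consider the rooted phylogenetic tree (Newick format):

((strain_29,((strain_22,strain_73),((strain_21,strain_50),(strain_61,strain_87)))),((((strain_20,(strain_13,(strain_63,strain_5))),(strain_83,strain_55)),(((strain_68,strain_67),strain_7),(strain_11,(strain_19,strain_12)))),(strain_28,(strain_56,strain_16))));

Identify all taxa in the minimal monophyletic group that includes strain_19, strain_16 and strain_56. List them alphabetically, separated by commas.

strain_11, strain_12, strain_13, strain_16, strain_19, strain_20, strain_28, strain_5, strain_55, strain_56, strain_63, strain_67, strain_68, strain_7, strain_83

Tracing strain_19: it sits inside (strain_19,strain_12).
Tracing strain_16: it sits inside (strain_56,strain_16).
Tracing strain_56: it sits inside (strain_56,strain_16).
The smallest clade enclosing all 3 is ((((strain_20,(strain_13,(strain_63,strain_5))),(strain_83,strain_55)),(((strain_68,strain_67),strain_7),(strain_11,(strain_19,strain_12)))),(strain_28,(strain_56,strain_16))); the answer is its 15 terminal taxa in alphabetical order.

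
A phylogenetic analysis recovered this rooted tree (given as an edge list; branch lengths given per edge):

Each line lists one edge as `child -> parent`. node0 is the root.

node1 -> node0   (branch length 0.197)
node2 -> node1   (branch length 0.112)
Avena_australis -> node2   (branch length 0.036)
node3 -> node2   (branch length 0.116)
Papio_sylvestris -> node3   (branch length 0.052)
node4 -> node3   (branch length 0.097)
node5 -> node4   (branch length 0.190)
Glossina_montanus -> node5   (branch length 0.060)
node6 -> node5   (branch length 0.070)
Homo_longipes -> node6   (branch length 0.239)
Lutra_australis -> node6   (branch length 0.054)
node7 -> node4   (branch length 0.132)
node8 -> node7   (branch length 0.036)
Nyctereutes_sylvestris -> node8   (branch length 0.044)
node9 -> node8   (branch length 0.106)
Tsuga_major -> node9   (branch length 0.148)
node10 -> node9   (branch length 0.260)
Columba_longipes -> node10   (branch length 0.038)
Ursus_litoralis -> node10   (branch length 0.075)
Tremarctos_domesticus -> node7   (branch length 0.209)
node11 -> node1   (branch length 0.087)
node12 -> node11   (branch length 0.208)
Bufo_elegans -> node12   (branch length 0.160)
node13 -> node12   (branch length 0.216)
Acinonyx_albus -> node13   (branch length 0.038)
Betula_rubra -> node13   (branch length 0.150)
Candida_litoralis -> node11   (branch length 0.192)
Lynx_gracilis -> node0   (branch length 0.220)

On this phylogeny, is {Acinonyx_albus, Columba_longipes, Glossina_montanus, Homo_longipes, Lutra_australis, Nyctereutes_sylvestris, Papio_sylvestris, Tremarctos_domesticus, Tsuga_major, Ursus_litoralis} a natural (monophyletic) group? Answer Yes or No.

No

The MRCA of the listed taxa subtends ((Avena_australis,(Papio_sylvestris,((Glossina_montanus,(Homo_longipes,Lutra_australis)),((Nyctereutes_sylvestris,(Tsuga_major,(Columba_longipes,Ursus_litoralis))),Tremarctos_domesticus)))),((Bufo_elegans,(Acinonyx_albus,Betula_rubra)),Candida_litoralis)).
That clade also contains Avena_australis, Betula_rubra, Bufo_elegans, Candida_litoralis, which are not in the proposed group, so the group is not monophyletic.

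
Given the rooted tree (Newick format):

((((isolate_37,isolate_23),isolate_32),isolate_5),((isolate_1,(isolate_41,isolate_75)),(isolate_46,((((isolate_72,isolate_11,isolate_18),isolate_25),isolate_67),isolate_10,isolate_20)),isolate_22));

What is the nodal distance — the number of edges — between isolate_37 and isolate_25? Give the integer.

10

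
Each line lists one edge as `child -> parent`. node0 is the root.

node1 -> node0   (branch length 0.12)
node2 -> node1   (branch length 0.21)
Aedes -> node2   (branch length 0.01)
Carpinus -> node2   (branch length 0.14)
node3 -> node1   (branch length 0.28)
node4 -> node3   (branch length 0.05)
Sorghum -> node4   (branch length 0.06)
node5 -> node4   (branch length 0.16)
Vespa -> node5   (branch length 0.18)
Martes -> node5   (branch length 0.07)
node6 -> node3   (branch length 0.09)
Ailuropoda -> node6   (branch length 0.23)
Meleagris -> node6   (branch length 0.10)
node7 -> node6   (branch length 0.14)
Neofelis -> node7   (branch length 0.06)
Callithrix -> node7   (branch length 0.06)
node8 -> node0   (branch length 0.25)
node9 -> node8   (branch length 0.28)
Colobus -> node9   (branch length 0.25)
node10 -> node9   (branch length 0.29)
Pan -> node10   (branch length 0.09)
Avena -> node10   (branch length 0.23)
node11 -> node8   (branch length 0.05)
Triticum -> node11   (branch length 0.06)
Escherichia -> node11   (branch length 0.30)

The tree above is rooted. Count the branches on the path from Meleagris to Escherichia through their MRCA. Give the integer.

The MRCA of Meleagris and Escherichia is the root of the tree.
From Meleagris up to that node: 4 branches. From Escherichia up to the same node: 3 branches. Total: 4 + 3 = 7.

7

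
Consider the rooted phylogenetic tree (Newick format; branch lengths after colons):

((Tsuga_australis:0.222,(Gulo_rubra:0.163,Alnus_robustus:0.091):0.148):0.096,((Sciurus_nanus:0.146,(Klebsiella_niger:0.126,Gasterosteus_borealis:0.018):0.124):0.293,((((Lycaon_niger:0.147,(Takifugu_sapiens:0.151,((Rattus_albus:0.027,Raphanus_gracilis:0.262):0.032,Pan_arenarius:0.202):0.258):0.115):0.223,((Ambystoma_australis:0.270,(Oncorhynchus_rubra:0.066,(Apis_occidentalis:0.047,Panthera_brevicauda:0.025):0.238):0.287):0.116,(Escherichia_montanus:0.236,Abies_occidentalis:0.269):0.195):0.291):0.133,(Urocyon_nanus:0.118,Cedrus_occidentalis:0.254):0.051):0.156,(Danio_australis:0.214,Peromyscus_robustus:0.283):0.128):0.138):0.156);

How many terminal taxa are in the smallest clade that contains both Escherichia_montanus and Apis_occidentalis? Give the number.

The MRCA of Escherichia_montanus and Apis_occidentalis is the node subtending ((Ambystoma_australis,(Oncorhynchus_rubra,(Apis_occidentalis,Panthera_brevicauda))),(Escherichia_montanus,Abies_occidentalis)).
That clade contains 6 terminal taxa: Abies_occidentalis, Ambystoma_australis, Apis_occidentalis, Escherichia_montanus, Oncorhynchus_rubra, Panthera_brevicauda.

6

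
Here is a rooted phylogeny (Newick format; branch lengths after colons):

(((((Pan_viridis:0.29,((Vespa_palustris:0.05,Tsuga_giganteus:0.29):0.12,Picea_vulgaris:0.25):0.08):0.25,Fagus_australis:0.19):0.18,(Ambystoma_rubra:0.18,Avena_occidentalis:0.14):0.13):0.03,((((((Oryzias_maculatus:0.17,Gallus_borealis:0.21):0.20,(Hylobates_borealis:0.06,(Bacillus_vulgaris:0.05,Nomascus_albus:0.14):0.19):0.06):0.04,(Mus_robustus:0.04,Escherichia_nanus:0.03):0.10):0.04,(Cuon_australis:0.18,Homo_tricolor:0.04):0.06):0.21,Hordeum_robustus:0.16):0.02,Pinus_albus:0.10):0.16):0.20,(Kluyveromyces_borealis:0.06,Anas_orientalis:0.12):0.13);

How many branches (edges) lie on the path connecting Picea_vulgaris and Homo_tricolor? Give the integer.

10

The MRCA of Picea_vulgaris and Homo_tricolor is the node subtending ((((Pan_viridis,((Vespa_palustris,Tsuga_giganteus),Picea_vulgaris)),Fagus_australis),(Ambystoma_rubra,Avena_occidentalis)),((((((Oryzias_maculatus,Gallus_borealis),(Hylobates_borealis,(Bacillus_vulgaris,Nomascus_albus))),(Mus_robustus,Escherichia_nanus)),(Cuon_australis,Homo_tricolor)),Hordeum_robustus),Pinus_albus)).
From Picea_vulgaris up to that node: 5 branches. From Homo_tricolor up to the same node: 5 branches. Total: 5 + 5 = 10.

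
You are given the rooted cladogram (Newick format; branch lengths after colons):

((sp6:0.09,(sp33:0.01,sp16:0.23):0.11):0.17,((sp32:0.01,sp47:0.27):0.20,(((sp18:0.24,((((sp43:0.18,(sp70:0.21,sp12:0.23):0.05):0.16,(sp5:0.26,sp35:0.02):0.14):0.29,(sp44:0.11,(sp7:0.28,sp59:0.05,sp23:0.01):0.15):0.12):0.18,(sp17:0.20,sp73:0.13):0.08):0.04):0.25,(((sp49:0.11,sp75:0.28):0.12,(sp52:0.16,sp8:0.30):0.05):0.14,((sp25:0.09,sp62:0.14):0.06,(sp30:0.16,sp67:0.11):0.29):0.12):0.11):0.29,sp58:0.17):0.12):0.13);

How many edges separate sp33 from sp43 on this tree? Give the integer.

12

The MRCA of sp33 and sp43 is the root of the tree.
From sp33 up to that node: 3 branches. From sp43 up to the same node: 9 branches. Total: 3 + 9 = 12.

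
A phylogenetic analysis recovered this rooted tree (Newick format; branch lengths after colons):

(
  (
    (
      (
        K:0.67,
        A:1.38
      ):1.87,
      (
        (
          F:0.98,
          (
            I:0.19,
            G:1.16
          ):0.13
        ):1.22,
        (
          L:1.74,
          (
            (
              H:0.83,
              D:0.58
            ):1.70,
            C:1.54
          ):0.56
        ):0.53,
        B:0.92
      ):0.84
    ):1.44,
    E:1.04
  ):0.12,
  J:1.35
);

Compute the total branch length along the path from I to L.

The path runs I → … → MRCA → … → L; the MRCA is the node subtending ((F,(I,G)),(L,((H,D),C)),B).
Branch lengths along that path: 0.19 + 0.13 + 1.22 + 0.53 + 1.74 = 3.81.

3.81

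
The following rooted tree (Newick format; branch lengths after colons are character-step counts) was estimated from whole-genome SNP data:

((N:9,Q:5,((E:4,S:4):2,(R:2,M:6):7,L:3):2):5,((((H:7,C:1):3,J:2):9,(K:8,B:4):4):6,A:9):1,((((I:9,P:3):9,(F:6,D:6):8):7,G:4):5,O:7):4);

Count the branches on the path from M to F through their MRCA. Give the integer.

9

The MRCA of M and F is the root of the tree.
From M up to that node: 4 branches. From F up to the same node: 5 branches. Total: 4 + 5 = 9.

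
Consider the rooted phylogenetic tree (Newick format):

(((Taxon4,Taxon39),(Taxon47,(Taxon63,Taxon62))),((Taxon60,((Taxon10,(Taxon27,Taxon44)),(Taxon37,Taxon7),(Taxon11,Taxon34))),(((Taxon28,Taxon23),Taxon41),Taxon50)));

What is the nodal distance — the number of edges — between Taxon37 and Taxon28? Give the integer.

The MRCA of Taxon37 and Taxon28 is the node subtending ((Taxon60,((Taxon10,(Taxon27,Taxon44)),(Taxon37,Taxon7),(Taxon11,Taxon34))),(((Taxon28,Taxon23),Taxon41),Taxon50)).
From Taxon37 up to that node: 4 branches. From Taxon28 up to the same node: 4 branches. Total: 4 + 4 = 8.

8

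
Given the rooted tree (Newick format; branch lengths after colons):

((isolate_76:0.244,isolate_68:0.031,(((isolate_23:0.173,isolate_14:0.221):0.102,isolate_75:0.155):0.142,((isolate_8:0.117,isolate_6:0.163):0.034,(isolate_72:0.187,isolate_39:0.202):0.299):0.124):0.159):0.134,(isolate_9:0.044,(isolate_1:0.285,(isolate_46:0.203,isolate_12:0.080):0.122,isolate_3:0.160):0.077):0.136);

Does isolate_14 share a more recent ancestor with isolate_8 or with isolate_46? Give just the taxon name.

isolate_8

The MRCA of isolate_14 and isolate_8 subtends (((isolate_23,isolate_14),isolate_75),((isolate_8,isolate_6),(isolate_72,isolate_39))) (7 taxa).
The MRCA of isolate_14 and isolate_46 is the root, subtending the entire tree (14 taxa).
The first is nested inside the second, so isolate_14 shares a more recent common ancestor with isolate_8.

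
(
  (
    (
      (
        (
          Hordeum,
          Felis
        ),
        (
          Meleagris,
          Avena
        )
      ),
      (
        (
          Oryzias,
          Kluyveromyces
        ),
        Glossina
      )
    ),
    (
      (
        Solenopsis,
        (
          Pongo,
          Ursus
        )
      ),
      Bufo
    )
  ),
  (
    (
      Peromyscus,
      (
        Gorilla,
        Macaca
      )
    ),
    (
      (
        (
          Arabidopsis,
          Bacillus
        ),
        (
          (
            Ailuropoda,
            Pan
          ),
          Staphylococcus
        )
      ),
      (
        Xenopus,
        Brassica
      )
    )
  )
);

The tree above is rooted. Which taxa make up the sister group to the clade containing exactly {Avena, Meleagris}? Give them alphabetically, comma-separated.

Felis, Hordeum

The clade containing exactly {Avena, Meleagris} attaches to the tree at the node subtending ((Hordeum,Felis),(Meleagris,Avena)).
The other lineage descending from that same node — the sister group — is (Hordeum,Felis); its 2 tips in alphabetical order are the answer.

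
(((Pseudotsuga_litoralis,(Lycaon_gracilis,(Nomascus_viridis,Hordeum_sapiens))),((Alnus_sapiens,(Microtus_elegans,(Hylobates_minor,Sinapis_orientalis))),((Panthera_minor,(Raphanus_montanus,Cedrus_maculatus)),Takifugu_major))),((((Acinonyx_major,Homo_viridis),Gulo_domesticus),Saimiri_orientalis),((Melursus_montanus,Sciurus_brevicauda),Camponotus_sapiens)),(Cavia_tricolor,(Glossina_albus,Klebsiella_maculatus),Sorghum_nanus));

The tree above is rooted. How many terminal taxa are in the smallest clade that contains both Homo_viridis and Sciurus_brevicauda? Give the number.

The MRCA of Homo_viridis and Sciurus_brevicauda is the node subtending ((((Acinonyx_major,Homo_viridis),Gulo_domesticus),Saimiri_orientalis),((Melursus_montanus,Sciurus_brevicauda),Camponotus_sapiens)).
That clade contains 7 terminal taxa: Acinonyx_major, Camponotus_sapiens, Gulo_domesticus, Homo_viridis, Melursus_montanus, Saimiri_orientalis, Sciurus_brevicauda.

7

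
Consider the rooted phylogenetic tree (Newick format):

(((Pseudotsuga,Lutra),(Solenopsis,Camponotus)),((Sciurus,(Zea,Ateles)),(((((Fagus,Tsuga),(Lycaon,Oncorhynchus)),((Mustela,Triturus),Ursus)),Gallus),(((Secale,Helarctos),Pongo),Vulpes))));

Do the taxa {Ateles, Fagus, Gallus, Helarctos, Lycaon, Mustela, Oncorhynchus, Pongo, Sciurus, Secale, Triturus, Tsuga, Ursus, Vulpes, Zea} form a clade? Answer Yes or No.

Yes

The most recent common ancestor of these taxa subtends ((Sciurus,(Zea,Ateles)),(((((Fagus,Tsuga),(Lycaon,Oncorhynchus)),((Mustela,Triturus),Ursus)),Gallus),(((Secale,Helarctos),Pongo),Vulpes))).
That clade has exactly 15 tips — every listed taxon and nothing else — so the group is monophyletic.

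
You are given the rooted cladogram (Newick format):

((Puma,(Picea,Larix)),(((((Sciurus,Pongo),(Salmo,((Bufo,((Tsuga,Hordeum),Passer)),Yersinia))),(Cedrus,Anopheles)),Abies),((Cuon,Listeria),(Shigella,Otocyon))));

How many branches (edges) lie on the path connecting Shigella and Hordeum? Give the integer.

12

The MRCA of Shigella and Hordeum is the node subtending (((((Sciurus,Pongo),(Salmo,((Bufo,((Tsuga,Hordeum),Passer)),Yersinia))),(Cedrus,Anopheles)),Abies),((Cuon,Listeria),(Shigella,Otocyon))).
From Shigella up to that node: 3 branches. From Hordeum up to the same node: 9 branches. Total: 3 + 9 = 12.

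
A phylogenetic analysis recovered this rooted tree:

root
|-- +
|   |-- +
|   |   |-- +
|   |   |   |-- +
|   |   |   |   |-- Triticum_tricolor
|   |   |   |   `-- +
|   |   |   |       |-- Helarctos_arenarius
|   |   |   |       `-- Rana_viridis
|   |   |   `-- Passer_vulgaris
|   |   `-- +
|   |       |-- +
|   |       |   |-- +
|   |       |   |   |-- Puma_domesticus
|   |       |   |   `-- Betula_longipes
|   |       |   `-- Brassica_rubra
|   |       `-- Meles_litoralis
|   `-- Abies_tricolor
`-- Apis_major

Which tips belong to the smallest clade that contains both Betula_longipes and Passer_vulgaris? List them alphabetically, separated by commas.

Betula_longipes, Brassica_rubra, Helarctos_arenarius, Meles_litoralis, Passer_vulgaris, Puma_domesticus, Rana_viridis, Triticum_tricolor

Tracing Betula_longipes: it sits inside (Puma_domesticus,Betula_longipes).
Tracing Passer_vulgaris: it sits inside ((Triticum_tricolor,(Helarctos_arenarius,Rana_viridis)),Passer_vulgaris).
The smallest clade enclosing both is (((Triticum_tricolor,(Helarctos_arenarius,Rana_viridis)),Passer_vulgaris),(((Puma_domesticus,Betula_longipes),Brassica_rubra),Meles_litoralis)); the answer is its 8 terminal taxa in alphabetical order.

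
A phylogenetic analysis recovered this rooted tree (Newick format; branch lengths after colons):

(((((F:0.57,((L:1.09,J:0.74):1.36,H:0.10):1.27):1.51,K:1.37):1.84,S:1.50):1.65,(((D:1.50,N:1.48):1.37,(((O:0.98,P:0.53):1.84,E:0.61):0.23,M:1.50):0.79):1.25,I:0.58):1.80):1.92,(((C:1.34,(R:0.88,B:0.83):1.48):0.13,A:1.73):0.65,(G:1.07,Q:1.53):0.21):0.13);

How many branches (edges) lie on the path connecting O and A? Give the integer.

10

The MRCA of O and A is the root of the tree.
From O up to that node: 7 branches. From A up to the same node: 3 branches. Total: 7 + 3 = 10.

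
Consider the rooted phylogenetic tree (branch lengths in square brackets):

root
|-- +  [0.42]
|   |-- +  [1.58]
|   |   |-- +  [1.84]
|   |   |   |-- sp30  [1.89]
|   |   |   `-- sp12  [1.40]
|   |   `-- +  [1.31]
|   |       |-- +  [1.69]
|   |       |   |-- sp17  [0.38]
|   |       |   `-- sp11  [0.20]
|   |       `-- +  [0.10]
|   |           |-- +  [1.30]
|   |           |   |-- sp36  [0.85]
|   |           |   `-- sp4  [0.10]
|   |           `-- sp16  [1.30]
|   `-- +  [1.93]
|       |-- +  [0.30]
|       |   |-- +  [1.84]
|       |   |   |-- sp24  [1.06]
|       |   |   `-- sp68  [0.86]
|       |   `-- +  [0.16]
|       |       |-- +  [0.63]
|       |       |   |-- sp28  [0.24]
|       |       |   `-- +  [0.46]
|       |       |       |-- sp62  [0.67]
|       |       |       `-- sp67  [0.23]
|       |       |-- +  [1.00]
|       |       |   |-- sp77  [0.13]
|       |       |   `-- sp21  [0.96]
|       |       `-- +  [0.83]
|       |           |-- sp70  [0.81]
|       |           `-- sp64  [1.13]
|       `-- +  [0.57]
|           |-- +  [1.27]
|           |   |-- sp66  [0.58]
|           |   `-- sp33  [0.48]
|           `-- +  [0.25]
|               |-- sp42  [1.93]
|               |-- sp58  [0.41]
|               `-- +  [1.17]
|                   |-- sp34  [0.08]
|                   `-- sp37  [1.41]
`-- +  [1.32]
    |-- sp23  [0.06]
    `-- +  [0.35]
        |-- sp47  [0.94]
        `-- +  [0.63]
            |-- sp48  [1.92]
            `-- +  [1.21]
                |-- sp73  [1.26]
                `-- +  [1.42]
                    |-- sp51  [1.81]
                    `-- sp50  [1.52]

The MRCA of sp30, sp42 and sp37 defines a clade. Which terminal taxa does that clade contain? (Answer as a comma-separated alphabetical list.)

Tracing sp30: it sits inside (sp30,sp12).
Tracing sp42: it sits inside (sp42,sp58,(sp34,sp37)).
Tracing sp37: it sits inside (sp34,sp37).
The smallest clade enclosing all 3 is (((sp30,sp12),((sp17,sp11),((sp36,sp4),sp16))),(((sp24,sp68),((sp28,(sp62,sp67)),(sp77,sp21),(sp70,sp64))),((sp66,sp33),(sp42,sp58,(sp34,sp37))))); the answer is its 22 terminal taxa in alphabetical order.

sp11, sp12, sp16, sp17, sp21, sp24, sp28, sp30, sp33, sp34, sp36, sp37, sp4, sp42, sp58, sp62, sp64, sp66, sp67, sp68, sp70, sp77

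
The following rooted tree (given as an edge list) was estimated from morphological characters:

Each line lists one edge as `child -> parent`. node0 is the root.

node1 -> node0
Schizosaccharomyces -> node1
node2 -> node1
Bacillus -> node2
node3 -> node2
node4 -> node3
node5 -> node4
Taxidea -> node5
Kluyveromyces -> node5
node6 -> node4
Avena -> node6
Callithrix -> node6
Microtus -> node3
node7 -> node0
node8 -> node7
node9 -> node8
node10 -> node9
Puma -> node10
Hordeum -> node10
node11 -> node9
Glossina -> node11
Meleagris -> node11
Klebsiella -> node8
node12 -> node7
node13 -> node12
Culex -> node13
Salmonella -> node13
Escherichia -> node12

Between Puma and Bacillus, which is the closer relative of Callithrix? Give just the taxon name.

Bacillus

The MRCA of Callithrix and Bacillus subtends (Bacillus,(((Taxidea,Kluyveromyces),(Avena,Callithrix)),Microtus)) (6 taxa).
The MRCA of Callithrix and Puma is the root, subtending the entire tree (15 taxa).
The first is nested inside the second, so Callithrix shares a more recent common ancestor with Bacillus.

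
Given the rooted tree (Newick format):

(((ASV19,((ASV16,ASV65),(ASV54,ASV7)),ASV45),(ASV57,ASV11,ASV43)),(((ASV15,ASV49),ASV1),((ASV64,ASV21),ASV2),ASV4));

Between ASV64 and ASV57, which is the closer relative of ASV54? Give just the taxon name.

The MRCA of ASV54 and ASV57 subtends ((ASV19,((ASV16,ASV65),(ASV54,ASV7)),ASV45),(ASV57,ASV11,ASV43)) (9 taxa).
The MRCA of ASV54 and ASV64 is the root, subtending the entire tree (16 taxa).
The first is nested inside the second, so ASV54 shares a more recent common ancestor with ASV57.

ASV57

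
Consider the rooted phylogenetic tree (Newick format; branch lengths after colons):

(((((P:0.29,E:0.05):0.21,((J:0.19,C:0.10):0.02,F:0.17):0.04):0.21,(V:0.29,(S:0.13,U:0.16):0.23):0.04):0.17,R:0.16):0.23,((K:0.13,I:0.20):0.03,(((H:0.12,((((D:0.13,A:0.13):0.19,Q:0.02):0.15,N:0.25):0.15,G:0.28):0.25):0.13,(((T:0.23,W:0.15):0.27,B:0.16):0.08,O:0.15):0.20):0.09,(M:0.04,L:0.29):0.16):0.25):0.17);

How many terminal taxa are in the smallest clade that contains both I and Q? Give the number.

14

The MRCA of I and Q is the node subtending ((K,I),(((H,((((D,A),Q),N),G)),(((T,W),B),O)),(M,L))).
That clade contains 14 terminal taxa: A, B, D, G, H, I, K, L, M, N, O, Q, T, W.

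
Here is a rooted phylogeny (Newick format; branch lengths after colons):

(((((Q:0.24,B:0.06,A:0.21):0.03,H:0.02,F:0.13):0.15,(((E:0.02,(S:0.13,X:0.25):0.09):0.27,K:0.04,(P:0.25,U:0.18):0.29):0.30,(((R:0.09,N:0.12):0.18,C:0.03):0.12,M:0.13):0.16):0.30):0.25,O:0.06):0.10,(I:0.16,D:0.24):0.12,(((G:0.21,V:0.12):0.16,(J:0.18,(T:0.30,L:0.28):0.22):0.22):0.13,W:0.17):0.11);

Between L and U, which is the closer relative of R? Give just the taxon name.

The MRCA of R and U subtends (((E,(S,X)),K,(P,U)),(((R,N),C),M)) (10 taxa).
The MRCA of R and L is the root, subtending the entire tree (24 taxa).
The first is nested inside the second, so R shares a more recent common ancestor with U.

U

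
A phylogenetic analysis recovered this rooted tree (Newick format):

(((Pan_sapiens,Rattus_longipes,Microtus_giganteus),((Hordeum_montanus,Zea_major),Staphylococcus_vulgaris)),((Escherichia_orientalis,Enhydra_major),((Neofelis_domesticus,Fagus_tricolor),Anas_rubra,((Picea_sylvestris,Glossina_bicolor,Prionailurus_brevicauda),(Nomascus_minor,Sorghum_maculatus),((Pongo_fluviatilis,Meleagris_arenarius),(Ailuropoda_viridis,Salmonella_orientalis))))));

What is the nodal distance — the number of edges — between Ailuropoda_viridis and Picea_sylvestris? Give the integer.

The MRCA of Ailuropoda_viridis and Picea_sylvestris is the node subtending ((Picea_sylvestris,Glossina_bicolor,Prionailurus_brevicauda),(Nomascus_minor,Sorghum_maculatus),((Pongo_fluviatilis,Meleagris_arenarius),(Ailuropoda_viridis,Salmonella_orientalis))).
From Ailuropoda_viridis up to that node: 3 branches. From Picea_sylvestris up to the same node: 2 branches. Total: 3 + 2 = 5.

5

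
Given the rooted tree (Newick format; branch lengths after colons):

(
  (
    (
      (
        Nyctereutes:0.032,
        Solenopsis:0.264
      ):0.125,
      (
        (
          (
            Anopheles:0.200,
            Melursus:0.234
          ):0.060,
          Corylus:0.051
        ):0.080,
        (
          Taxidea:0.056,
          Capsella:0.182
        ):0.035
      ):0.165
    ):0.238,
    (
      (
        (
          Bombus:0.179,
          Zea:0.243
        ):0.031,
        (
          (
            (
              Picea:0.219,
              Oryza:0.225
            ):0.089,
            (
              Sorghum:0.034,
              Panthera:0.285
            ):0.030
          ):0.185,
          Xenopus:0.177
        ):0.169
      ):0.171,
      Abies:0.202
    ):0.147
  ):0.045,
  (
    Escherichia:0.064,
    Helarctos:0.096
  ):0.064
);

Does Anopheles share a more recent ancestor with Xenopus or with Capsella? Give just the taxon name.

The MRCA of Anopheles and Capsella subtends (((Anopheles,Melursus),Corylus),(Taxidea,Capsella)) (5 taxa).
The MRCA of Anopheles and Xenopus subtends (((Nyctereutes,Solenopsis),(((Anopheles,Melursus),Corylus),(Taxidea,Capsella))),(((Bombus,Zea),(((Picea,Oryza),(Sorghum,Panthera)),Xenopus)),Abies)) (15 taxa).
The first is nested inside the second, so Anopheles shares a more recent common ancestor with Capsella.

Capsella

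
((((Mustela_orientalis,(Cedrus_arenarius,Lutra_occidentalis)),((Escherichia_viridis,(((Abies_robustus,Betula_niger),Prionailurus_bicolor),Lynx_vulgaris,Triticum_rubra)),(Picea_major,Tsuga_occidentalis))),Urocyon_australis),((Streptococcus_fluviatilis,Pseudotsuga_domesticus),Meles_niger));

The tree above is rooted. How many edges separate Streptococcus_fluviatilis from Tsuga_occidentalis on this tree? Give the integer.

8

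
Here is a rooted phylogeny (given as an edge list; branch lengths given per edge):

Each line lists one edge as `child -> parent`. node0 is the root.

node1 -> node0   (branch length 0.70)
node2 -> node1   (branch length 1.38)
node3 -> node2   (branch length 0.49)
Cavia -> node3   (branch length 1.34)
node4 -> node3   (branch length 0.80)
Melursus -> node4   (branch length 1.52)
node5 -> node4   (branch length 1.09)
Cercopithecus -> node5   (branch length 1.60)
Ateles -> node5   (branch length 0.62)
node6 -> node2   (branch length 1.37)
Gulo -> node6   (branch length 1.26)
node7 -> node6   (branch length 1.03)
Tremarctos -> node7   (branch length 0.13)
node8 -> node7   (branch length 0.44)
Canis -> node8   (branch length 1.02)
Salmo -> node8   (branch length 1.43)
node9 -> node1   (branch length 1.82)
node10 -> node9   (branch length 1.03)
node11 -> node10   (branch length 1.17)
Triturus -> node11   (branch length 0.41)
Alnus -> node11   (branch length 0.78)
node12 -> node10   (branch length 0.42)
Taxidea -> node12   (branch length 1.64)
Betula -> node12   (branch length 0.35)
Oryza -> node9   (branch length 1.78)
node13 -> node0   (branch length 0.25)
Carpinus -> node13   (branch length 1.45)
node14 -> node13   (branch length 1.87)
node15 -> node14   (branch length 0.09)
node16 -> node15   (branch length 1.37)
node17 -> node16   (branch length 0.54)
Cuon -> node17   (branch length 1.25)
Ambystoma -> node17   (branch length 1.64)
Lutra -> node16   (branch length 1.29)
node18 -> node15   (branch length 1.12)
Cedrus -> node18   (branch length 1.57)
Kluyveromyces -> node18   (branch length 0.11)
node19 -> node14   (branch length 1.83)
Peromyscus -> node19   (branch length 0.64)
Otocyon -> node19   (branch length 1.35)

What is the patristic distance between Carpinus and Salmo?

The path runs Carpinus → … → MRCA → … → Salmo; the MRCA is the root of the tree.
Branch lengths along that path: 1.45 + 0.25 + 0.70 + 1.38 + 1.37 + 1.03 + 0.44 + 1.43 = 8.05.

8.05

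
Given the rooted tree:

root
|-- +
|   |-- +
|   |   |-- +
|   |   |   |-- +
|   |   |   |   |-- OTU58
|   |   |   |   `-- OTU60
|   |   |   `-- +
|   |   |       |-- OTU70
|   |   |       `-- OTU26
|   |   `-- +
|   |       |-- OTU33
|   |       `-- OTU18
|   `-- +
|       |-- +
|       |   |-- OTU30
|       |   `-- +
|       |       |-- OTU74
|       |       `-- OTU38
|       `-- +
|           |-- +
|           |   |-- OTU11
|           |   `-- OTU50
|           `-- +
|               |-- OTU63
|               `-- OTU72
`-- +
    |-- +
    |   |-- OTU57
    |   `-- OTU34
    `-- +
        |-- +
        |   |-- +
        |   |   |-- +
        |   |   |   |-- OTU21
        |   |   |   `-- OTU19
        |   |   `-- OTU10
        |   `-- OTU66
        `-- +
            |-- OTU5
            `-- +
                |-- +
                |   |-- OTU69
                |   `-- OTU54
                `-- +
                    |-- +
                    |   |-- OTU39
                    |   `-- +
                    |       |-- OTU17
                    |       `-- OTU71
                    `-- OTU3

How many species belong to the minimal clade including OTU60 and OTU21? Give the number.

The MRCA of OTU60 and OTU21 is the root, so the clade is the entire tree.
That clade contains 26 terminal taxa: OTU10, OTU11, OTU17, OTU18, OTU19, OTU21, OTU26, OTU3, OTU30, OTU33, OTU34, OTU38, OTU39, OTU5, OTU50, OTU54, OTU57, OTU58, OTU60, OTU63, OTU66, OTU69, OTU70, OTU71, OTU72, OTU74.

26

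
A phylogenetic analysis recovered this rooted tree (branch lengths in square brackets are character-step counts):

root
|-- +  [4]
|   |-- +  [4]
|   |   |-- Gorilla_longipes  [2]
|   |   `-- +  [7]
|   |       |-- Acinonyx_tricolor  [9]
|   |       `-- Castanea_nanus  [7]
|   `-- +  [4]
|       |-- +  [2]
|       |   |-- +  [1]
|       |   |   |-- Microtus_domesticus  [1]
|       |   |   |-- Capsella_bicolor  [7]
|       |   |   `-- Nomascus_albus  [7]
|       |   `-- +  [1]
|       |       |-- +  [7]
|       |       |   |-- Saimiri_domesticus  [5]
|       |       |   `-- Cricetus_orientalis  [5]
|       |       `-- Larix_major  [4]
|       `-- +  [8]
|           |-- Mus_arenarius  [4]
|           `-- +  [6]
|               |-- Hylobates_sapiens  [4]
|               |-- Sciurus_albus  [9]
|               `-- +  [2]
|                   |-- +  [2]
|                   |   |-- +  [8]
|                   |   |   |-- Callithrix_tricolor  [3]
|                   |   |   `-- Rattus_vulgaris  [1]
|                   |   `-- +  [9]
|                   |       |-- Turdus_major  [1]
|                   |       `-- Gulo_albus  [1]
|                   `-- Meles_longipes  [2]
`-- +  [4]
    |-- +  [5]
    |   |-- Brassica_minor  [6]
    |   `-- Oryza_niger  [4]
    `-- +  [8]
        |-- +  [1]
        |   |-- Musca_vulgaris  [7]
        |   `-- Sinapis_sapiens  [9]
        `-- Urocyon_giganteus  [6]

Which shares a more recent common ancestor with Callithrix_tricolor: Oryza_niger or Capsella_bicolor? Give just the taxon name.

Capsella_bicolor

The MRCA of Callithrix_tricolor and Capsella_bicolor subtends (((Microtus_domesticus,Capsella_bicolor,Nomascus_albus),((Saimiri_domesticus,Cricetus_orientalis),Larix_major)),(Mus_arenarius,(Hylobates_sapiens,Sciurus_albus,(((Callithrix_tricolor,Rattus_vulgaris),(Turdus_major,Gulo_albus)),Meles_longipes)))) (14 taxa).
The MRCA of Callithrix_tricolor and Oryza_niger is the root, subtending the entire tree (22 taxa).
The first is nested inside the second, so Callithrix_tricolor shares a more recent common ancestor with Capsella_bicolor.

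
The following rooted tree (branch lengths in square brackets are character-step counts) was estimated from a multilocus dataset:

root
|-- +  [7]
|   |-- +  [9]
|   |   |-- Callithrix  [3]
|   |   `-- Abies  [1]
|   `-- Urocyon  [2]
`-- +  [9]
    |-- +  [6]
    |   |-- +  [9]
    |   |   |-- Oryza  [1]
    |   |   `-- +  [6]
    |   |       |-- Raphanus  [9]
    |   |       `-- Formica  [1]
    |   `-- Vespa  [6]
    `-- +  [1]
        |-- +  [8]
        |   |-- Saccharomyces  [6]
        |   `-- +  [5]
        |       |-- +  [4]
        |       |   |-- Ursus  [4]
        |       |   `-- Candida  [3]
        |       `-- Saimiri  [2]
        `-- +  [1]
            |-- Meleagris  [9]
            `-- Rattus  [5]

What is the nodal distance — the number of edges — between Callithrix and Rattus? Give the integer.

The MRCA of Callithrix and Rattus is the root of the tree.
From Callithrix up to that node: 3 branches. From Rattus up to the same node: 4 branches. Total: 3 + 4 = 7.

7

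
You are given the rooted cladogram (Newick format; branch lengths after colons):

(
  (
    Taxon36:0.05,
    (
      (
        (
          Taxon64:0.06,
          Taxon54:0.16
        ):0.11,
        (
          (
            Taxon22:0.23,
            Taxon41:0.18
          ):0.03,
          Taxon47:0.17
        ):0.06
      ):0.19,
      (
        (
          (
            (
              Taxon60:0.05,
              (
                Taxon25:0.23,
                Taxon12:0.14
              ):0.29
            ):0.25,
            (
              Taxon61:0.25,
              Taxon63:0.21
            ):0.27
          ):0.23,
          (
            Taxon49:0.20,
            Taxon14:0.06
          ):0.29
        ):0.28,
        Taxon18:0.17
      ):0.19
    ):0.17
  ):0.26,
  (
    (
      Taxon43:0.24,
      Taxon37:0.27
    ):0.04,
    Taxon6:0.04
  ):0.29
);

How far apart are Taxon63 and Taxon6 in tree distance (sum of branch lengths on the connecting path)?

The path runs Taxon63 → … → MRCA → … → Taxon6; the MRCA is the root of the tree.
Branch lengths along that path: 0.21 + 0.27 + 0.23 + 0.28 + 0.19 + 0.17 + 0.26 + 0.29 + 0.04 = 1.94.

1.94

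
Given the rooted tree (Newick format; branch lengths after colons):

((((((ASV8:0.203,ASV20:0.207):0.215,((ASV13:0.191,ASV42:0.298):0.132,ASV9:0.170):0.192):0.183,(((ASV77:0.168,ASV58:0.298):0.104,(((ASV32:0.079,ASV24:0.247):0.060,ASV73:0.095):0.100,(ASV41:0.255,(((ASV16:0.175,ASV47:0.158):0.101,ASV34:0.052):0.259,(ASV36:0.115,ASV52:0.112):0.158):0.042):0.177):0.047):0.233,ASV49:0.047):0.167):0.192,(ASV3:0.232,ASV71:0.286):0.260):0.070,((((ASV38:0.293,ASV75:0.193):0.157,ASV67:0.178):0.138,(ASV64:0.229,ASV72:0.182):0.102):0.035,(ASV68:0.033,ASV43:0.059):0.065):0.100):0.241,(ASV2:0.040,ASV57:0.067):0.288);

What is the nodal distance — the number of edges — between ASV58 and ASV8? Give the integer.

7

The MRCA of ASV58 and ASV8 is the node subtending (((ASV8,ASV20),((ASV13,ASV42),ASV9)),(((ASV77,ASV58),(((ASV32,ASV24),ASV73),(ASV41,(((ASV16,ASV47),ASV34),(ASV36,ASV52))))),ASV49)).
From ASV58 up to that node: 4 branches. From ASV8 up to the same node: 3 branches. Total: 4 + 3 = 7.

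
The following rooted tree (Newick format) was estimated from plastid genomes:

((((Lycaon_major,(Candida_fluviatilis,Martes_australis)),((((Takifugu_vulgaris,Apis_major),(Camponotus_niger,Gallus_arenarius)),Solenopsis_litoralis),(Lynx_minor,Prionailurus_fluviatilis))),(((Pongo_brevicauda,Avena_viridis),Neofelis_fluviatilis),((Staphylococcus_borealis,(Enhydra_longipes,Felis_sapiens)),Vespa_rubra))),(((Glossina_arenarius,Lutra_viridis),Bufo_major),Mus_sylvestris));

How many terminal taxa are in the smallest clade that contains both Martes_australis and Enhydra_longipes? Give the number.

17

The MRCA of Martes_australis and Enhydra_longipes is the node subtending (((Lycaon_major,(Candida_fluviatilis,Martes_australis)),((((Takifugu_vulgaris,Apis_major),(Camponotus_niger,Gallus_arenarius)),Solenopsis_litoralis),(Lynx_minor,Prionailurus_fluviatilis))),(((Pongo_brevicauda,Avena_viridis),Neofelis_fluviatilis),((Staphylococcus_borealis,(Enhydra_longipes,Felis_sapiens)),Vespa_rubra))).
That clade contains 17 terminal taxa: Apis_major, Avena_viridis, Camponotus_niger, Candida_fluviatilis, Enhydra_longipes, Felis_sapiens, Gallus_arenarius, Lycaon_major, Lynx_minor, Martes_australis, Neofelis_fluviatilis, Pongo_brevicauda, Prionailurus_fluviatilis, Solenopsis_litoralis, Staphylococcus_borealis, Takifugu_vulgaris, Vespa_rubra.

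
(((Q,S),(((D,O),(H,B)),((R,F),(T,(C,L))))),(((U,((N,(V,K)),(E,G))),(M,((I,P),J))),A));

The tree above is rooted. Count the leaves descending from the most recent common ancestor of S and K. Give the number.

22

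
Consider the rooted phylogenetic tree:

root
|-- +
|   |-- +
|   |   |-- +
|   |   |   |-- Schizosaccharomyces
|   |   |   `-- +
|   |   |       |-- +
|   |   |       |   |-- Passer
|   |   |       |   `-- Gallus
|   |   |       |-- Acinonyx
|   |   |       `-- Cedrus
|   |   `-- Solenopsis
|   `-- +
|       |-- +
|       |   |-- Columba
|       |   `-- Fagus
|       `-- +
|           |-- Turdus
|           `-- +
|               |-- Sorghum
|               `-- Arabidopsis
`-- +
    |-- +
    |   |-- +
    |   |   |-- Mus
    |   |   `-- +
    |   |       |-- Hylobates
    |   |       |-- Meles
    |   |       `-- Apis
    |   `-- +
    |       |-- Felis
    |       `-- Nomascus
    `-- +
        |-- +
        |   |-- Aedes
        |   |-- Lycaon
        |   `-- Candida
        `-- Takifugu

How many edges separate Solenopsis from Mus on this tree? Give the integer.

7

The MRCA of Solenopsis and Mus is the root of the tree.
From Solenopsis up to that node: 3 branches. From Mus up to the same node: 4 branches. Total: 3 + 4 = 7.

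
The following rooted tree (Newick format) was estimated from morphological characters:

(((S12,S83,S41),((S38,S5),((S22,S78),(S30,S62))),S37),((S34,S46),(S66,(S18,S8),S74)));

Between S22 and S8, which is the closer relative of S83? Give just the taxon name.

The MRCA of S83 and S22 subtends ((S12,S83,S41),((S38,S5),((S22,S78),(S30,S62))),S37) (10 taxa).
The MRCA of S83 and S8 is the root, subtending the entire tree (16 taxa).
The first is nested inside the second, so S83 shares a more recent common ancestor with S22.

S22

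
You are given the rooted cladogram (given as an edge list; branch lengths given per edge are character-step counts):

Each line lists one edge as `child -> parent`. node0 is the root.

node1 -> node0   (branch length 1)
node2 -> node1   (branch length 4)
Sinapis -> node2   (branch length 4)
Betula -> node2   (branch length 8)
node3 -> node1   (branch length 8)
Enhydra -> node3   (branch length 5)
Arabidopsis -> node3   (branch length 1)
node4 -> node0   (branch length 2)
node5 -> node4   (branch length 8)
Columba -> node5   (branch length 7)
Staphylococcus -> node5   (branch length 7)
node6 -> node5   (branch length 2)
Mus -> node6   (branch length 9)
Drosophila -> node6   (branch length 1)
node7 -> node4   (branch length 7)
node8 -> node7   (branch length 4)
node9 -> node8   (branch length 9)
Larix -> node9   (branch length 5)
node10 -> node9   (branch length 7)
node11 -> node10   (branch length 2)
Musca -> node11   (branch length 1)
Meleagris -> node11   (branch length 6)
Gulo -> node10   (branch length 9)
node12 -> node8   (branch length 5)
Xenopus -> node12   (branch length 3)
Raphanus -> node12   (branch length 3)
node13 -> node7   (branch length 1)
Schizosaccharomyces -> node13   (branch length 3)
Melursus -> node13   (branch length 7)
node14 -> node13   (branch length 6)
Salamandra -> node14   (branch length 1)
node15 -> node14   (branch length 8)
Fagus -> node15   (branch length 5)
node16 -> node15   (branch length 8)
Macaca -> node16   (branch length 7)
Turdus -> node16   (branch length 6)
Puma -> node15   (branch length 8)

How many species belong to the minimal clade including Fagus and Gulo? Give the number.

The MRCA of Fagus and Gulo is the node subtending (((Larix,((Musca,Meleagris),Gulo)),(Xenopus,Raphanus)),(Schizosaccharomyces,Melursus,(Salamandra,(Fagus,(Macaca,Turdus),Puma)))).
That clade contains 13 terminal taxa: Fagus, Gulo, Larix, Macaca, Meleagris, Melursus, Musca, Puma, Raphanus, Salamandra, Schizosaccharomyces, Turdus, Xenopus.

13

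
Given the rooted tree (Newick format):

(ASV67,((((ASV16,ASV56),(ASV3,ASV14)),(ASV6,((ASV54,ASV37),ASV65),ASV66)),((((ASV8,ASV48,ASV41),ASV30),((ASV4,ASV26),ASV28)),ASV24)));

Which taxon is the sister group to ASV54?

ASV54 attaches to the tree at the node subtending (ASV54,ASV37).
The other lineage descending from that same node — the sister group — is the single tip ASV37.

ASV37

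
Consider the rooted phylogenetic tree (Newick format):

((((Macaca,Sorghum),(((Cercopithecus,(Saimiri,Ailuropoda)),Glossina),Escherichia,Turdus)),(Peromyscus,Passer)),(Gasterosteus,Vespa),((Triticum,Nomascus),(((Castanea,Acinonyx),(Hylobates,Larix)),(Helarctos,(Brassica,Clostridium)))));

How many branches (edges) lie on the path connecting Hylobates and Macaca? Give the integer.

The MRCA of Hylobates and Macaca is the root of the tree.
From Hylobates up to that node: 5 branches. From Macaca up to the same node: 4 branches. Total: 5 + 4 = 9.

9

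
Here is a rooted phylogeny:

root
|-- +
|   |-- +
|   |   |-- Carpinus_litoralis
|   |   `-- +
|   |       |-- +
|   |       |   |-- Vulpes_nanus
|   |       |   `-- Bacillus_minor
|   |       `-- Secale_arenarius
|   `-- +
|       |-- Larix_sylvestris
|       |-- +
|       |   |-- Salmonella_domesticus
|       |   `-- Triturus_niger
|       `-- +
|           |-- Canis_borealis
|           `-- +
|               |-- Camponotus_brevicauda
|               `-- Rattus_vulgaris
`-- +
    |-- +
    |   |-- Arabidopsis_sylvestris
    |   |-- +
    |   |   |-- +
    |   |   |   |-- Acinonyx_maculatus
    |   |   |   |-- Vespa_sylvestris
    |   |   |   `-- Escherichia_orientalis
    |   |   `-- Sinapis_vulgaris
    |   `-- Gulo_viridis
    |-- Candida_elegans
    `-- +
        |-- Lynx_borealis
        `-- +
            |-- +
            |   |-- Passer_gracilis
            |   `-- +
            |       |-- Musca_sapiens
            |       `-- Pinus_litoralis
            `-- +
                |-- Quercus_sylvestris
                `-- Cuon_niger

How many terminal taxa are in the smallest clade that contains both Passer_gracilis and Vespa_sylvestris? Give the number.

13

The MRCA of Passer_gracilis and Vespa_sylvestris is the node subtending ((Arabidopsis_sylvestris,((Acinonyx_maculatus,Vespa_sylvestris,Escherichia_orientalis),Sinapis_vulgaris),Gulo_viridis),Candida_elegans,(Lynx_borealis,((Passer_gracilis,(Musca_sapiens,Pinus_litoralis)),(Quercus_sylvestris,Cuon_niger)))).
That clade contains 13 terminal taxa: Acinonyx_maculatus, Arabidopsis_sylvestris, Candida_elegans, Cuon_niger, Escherichia_orientalis, Gulo_viridis, Lynx_borealis, Musca_sapiens, Passer_gracilis, Pinus_litoralis, Quercus_sylvestris, Sinapis_vulgaris, Vespa_sylvestris.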